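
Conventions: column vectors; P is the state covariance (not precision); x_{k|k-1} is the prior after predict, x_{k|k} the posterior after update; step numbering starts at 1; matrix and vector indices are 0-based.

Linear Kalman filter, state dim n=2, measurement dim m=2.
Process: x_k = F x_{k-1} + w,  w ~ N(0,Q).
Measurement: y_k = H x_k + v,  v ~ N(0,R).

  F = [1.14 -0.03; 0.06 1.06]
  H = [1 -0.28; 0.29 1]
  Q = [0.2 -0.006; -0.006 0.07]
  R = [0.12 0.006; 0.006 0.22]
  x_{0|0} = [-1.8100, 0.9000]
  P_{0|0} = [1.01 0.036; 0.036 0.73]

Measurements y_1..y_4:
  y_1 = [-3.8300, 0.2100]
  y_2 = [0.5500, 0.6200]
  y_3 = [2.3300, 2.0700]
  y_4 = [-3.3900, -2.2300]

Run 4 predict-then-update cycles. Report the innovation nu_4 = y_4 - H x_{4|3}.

innov = [-5.0846, -3.8841]

step 1: x^-=[-2.0904, 0.8454]  P^-=[1.5108 0.0833; 0.0833 0.8984]  S=[1.6546 0.2691; 0.2691 1.2938]  K=[0.8626 0.2236; -0.2253 0.7599]  nu=[-1.5029, -0.0292]  x^+=[-3.3934, 1.1618]  P^+=[0.1111 0.0222; 0.0222 0.1594]
step 2: x^-=[-3.9033, 1.0279]  P^-=[0.3430 0.0233; 0.0233 0.2523]  S=[0.4697 0.0562; 0.0562 0.5147]  K=[0.6969 0.1624; -0.1632 0.5212]  nu=[4.7411, 0.7240]  x^+=[-0.4818, 0.6314]  P^+=[0.0886 0.0142; 0.0142 0.1096]
step 3: x^-=[-0.5682, 0.6404]  P^-=[0.3142 0.0137; 0.0137 0.1952]  S=[0.4419 0.0551; 0.0551 0.4496]  K=[0.6839 0.1494; -0.1502 0.4615]  nu=[3.0776, 1.5944]  x^+=[1.7746, 0.9140]  P^+=[0.0863 0.0120; 0.0120 0.0972]
step 4: x^-=[1.9956, 1.0753]  P^-=[0.3114 0.0112; 0.0112 0.1810]  S=[0.4393 0.0560; 0.0560 0.4337]  K=[0.6831 0.1460; -0.1463 0.4437]  nu=[-5.0846, -3.8841]  x^+=[-2.0448, 0.0958]  P^+=[0.0860 0.0113; 0.0113 0.0935]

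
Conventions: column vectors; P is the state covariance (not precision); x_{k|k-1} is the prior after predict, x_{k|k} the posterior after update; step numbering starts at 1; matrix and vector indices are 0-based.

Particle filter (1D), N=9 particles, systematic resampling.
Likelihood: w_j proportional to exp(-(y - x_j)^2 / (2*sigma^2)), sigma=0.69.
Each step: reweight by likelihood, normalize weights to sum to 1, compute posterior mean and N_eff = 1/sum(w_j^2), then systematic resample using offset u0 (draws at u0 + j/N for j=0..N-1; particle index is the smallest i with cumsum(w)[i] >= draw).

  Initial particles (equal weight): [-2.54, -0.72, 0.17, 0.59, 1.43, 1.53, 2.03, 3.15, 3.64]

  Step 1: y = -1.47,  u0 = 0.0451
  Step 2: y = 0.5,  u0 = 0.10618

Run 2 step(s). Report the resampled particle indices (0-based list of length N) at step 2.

resampled_idx = [3, 5, 6, 7, 8, 8, 8, 8, 8]

step 1: w=[0.3246, 0.5985, 0.0641, 0.0125, 0.0002, 0.0001, 0.0000, 0.0000, 0.0000]  mean=-1.2368  Neff=2.1375  idx=[0, 0, 0, 1, 1, 1, 1, 1, 2]
step 2: w=[0.0000, 0.0000, 0.0000, 0.1080, 0.1080, 0.1080, 0.1080, 0.1080, 0.4599]  mean=-0.3109  Neff=3.7063  idx=[3, 5, 6, 7, 8, 8, 8, 8, 8]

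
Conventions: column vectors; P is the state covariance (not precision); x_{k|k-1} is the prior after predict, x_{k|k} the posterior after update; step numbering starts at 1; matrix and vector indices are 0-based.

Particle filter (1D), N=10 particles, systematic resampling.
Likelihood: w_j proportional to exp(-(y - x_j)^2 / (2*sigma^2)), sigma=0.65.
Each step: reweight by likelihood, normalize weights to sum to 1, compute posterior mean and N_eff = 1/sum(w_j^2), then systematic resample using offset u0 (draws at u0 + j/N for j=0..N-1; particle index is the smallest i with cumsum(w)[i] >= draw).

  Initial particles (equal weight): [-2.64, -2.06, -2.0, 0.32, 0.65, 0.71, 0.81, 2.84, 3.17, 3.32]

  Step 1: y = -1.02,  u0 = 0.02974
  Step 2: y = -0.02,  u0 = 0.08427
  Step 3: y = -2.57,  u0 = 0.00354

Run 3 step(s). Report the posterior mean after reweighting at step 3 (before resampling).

step 1: w=[0.0528, 0.3279, 0.3784, 0.1408, 0.0435, 0.0341, 0.0224, 0.0000, 0.0000, 0.0000]  mean=-1.4560  Neff=3.6114  idx=[0, 1, 1, 1, 2, 2, 2, 2, 3, 4]
step 2: w=[0.0002, 0.0048, 0.0048, 0.0048, 0.0064, 0.0064, 0.0064, 0.0064, 0.5735, 0.3866]  mean=0.3539  Neff=2.0896  idx=[8, 8, 8, 8, 8, 8, 9, 9, 9, 9]
step 3: w=[0.1570, 0.1570, 0.1570, 0.1570, 0.1570, 0.1570, 0.0144, 0.0144, 0.0144, 0.0144]  mean=0.3391  Neff=6.7205  idx=[0, 0, 1, 1, 2, 3, 3, 4, 5, 5]

post_mean = 0.3391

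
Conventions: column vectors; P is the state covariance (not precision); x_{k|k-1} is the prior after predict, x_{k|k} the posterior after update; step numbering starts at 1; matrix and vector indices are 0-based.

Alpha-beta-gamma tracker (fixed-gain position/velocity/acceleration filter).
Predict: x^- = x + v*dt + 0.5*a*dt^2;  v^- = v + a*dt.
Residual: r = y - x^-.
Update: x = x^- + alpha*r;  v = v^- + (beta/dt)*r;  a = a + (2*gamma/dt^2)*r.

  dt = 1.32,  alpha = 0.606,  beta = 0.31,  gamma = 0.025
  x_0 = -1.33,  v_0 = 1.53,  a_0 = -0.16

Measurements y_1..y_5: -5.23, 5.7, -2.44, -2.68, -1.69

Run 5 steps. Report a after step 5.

a_post = -0.2914

step 1: x_pred=0.5502  r=-5.7802  x^+=-2.9526  v^+=-0.0387  a^+=-0.3259
step 2: x_pred=-3.2875  r=8.9875  x^+=2.1589  v^+=1.6419  a^+=-0.0680
step 3: x_pred=4.2670  r=-6.7070  x^+=0.2026  v^+=-0.0229  a^+=-0.2604
step 4: x_pred=-0.0546  r=-2.6254  x^+=-1.6456  v^+=-0.9833  a^+=-0.3358
step 5: x_pred=-3.2360  r=1.5460  x^+=-2.2991  v^+=-1.0634  a^+=-0.2914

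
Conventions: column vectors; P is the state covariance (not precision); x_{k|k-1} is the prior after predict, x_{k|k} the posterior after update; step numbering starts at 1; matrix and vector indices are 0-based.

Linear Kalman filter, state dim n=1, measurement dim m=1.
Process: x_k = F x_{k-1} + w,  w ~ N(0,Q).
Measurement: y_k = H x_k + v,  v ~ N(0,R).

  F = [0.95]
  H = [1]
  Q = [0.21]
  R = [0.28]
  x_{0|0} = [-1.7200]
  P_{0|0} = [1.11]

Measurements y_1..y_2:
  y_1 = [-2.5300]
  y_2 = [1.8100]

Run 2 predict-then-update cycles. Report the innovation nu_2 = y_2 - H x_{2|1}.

step 1: x^-=[-1.6340]  P^-=[1.2118]  S=[1.4918]  K=[0.8123]  nu=[-0.8960]  x^+=[-2.3618]  P^+=[0.2274]
step 2: x^-=[-2.2437]  P^-=[0.4153]  S=[0.6953]  K=[0.5973]  nu=[4.0537]  x^+=[0.1775]  P^+=[0.1672]

innov = [4.0537]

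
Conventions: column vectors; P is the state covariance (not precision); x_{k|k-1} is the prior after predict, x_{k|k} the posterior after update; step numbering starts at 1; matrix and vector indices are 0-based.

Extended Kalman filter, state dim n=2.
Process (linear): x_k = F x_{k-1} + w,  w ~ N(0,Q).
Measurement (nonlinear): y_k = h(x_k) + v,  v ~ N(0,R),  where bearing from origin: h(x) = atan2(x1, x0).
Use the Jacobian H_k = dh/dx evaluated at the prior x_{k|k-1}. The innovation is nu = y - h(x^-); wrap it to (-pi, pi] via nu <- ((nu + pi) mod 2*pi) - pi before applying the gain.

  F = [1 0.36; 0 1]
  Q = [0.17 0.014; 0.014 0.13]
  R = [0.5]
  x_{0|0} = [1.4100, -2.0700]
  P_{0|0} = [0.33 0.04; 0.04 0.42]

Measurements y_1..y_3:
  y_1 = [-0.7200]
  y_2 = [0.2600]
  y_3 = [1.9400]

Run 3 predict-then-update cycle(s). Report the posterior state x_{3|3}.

step 1: x^-=[0.6648, -2.0700]  P^-=[0.5832 0.2052; 0.2052 0.5500]  H_jac=[0.4379 0.1406]  S=[0.6480]  K=[0.4387; 0.2580]  nu=[0.5400]  x^+=[0.9017, -1.9306]  P^+=[0.4585 0.1318; 0.1318 0.5069]
step 2: x^-=[0.2067, -1.9306]  P^-=[0.7891 0.3283; 0.3283 0.6369]  H_jac=[0.5121 0.0548]  S=[0.7273]  K=[0.5804; 0.2792]  nu=[1.7242]  x^+=[1.2074, -1.4493]  P^+=[0.5442 0.2105; 0.2105 0.5802]
step 3: x^-=[0.6856, -1.4493]  P^-=[0.9409 0.4333; 0.4333 0.7102]  H_jac=[0.5638 0.2667]  S=[0.9799]  K=[0.6593; 0.4426]  nu=[3.0689]  x^+=[2.7089, -0.0910]  P^+=[0.5149 0.1474; 0.1474 0.5182]

x_post = [2.7089, -0.0910]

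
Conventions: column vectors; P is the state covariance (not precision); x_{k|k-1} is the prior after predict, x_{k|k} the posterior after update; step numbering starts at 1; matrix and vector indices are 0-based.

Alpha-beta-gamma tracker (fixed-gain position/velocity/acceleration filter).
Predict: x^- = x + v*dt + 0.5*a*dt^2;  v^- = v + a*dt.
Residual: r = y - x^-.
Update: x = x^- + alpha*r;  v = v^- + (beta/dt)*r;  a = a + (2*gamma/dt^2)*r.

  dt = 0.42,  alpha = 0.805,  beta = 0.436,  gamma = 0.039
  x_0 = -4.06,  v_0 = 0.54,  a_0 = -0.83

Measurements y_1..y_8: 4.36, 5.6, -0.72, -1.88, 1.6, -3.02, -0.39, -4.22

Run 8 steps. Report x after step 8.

x_post = -3.7451

step 1: x_pred=-3.9064  r=8.2664  x^+=2.7481  v^+=8.7727  a^+=2.8252
step 2: x_pred=6.6818  r=-1.0818  x^+=5.8109  v^+=8.8363  a^+=2.3469
step 3: x_pred=9.7292  r=-10.4492  x^+=1.3176  v^+=-1.0253  a^+=-2.2735
step 4: x_pred=0.6865  r=-2.5665  x^+=-1.3795  v^+=-4.6444  a^+=-3.4083
step 5: x_pred=-3.6308  r=5.2308  x^+=0.5800  v^+=-0.6458  a^+=-1.0954
step 6: x_pred=0.2121  r=-3.2321  x^+=-2.3897  v^+=-4.4612  a^+=-2.5246
step 7: x_pred=-4.4861  r=4.0961  x^+=-1.1887  v^+=-1.2694  a^+=-0.7134
step 8: x_pred=-1.7848  r=-2.4352  x^+=-3.7451  v^+=-4.0970  a^+=-1.7902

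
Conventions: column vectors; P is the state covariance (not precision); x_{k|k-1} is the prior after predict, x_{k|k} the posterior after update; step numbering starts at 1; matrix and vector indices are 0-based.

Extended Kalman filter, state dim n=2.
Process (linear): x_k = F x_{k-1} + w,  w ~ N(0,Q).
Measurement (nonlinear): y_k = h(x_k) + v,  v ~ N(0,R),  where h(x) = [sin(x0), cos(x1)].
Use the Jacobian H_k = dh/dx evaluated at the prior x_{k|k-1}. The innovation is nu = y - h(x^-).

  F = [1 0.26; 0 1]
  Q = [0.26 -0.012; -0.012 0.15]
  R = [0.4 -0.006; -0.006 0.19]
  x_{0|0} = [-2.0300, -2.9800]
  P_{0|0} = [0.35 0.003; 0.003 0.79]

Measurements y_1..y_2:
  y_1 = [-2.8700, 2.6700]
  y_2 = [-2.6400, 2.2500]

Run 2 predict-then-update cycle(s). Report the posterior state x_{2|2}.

x_post = [-1.9040, 0.0175]

step 1: x^-=[-2.8048, -2.9800]  P^-=[0.6650 0.1964; 0.1964 0.9400]  H_jac=[-0.9438 0.0000; 0.0000 0.1609]  S=[0.9923 -0.0358; -0.0358 0.2143]  K=[-0.6309 0.0420; -0.1623 0.6785]  nu=[-2.5395, 3.6570]  x^+=[-1.0490, -0.0866]  P^+=[0.2677 0.0731; 0.0731 0.8073]
step 2: x^-=[-1.0715, -0.0866]  P^-=[0.6202 0.2710; 0.2710 0.9573]  H_jac=[0.4788 0.0000; 0.0000 0.0865]  S=[0.5422 0.0052; 0.0052 0.1972]  K=[0.5467 0.1044; 0.2353 0.4137]  nu=[-1.7621, 1.2537]  x^+=[-1.9040, 0.0175]  P^+=[0.4555 0.1914; 0.1914 0.8925]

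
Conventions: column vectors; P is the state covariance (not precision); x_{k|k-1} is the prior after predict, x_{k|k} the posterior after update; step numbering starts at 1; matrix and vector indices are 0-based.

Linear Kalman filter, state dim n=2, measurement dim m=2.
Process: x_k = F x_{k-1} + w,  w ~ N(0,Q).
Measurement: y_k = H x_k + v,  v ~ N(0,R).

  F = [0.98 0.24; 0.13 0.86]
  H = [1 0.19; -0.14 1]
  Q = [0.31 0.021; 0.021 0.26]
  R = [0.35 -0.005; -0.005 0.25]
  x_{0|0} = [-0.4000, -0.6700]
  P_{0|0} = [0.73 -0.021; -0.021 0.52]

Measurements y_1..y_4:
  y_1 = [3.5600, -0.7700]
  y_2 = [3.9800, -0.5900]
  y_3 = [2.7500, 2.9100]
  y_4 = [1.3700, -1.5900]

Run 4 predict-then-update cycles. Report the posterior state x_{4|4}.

x_post = [2.0601, -0.0241]

step 1: x^-=[-0.5528, -0.6282]  P^-=[1.0312 0.2030; 0.2030 0.6522]  S=[1.4818 0.1721; 0.1721 0.8656]  K=[0.7309 -0.0776; 0.1401 0.6928]  nu=[4.2322, -0.2192]  x^+=[2.5576, -0.1870]  P^+=[0.2538 0.0125; 0.0125 0.1742]
step 2: x^-=[2.4615, 0.1716]  P^-=[0.5697 0.1002; 0.1002 0.3960]  S=[0.9721 0.0880; 0.0880 0.6291]  K=[0.6104 -0.0529; 0.1271 0.5893]  nu=[1.4859, -0.4170]  x^+=[3.3906, 0.1147]  P^+=[0.2114 0.0133; 0.0133 0.1486]
step 3: x^-=[3.3503, 0.5395]  P^-=[0.5278 0.0902; 0.0902 0.3764]  S=[0.9257 0.0805; 0.0805 0.6115]  K=[0.5932 -0.0513; 0.1245 0.5785]  nu=[-0.7028, 2.8396]  x^+=[2.7877, 2.0948]  P^+=[0.2054 0.0130; 0.0130 0.1458]
step 4: x^-=[3.2347, 2.1639]  P^-=[0.5218 0.0886; 0.0886 0.3742]  S=[0.9189 0.0793; 0.0793 0.6096]  K=[0.5905 -0.0513; 0.1240 0.5774]  nu=[-2.2758, -3.3011]  x^+=[2.0601, -0.0241]  P^+=[0.2045 0.0129; 0.0129 0.1455]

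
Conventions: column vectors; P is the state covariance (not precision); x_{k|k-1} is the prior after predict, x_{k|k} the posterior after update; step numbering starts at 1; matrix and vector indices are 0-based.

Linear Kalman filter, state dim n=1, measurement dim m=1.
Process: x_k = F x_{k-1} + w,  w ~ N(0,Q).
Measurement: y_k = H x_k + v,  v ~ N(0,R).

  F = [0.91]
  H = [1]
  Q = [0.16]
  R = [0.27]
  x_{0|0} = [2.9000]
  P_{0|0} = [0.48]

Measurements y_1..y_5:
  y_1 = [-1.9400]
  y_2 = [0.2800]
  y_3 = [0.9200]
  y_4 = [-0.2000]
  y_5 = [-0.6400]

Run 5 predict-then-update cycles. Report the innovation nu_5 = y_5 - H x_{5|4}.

innov = [-0.7337]

step 1: x^-=[2.6390]  P^-=[0.5575]  S=[0.8275]  K=[0.6737]  nu=[-4.5790]  x^+=[-0.4459]  P^+=[0.1819]
step 2: x^-=[-0.4058]  P^-=[0.3106]  S=[0.5806]  K=[0.5350]  nu=[0.6858]  x^+=[-0.0389]  P^+=[0.1444]
step 3: x^-=[-0.0354]  P^-=[0.2796]  S=[0.5496]  K=[0.5087]  nu=[0.9554]  x^+=[0.4507]  P^+=[0.1374]
step 4: x^-=[0.4101]  P^-=[0.2737]  S=[0.5437]  K=[0.5034]  nu=[-0.6101]  x^+=[0.1029]  P^+=[0.1359]
step 5: x^-=[0.0937]  P^-=[0.2726]  S=[0.5426]  K=[0.5024]  nu=[-0.7337]  x^+=[-0.2749]  P^+=[0.1356]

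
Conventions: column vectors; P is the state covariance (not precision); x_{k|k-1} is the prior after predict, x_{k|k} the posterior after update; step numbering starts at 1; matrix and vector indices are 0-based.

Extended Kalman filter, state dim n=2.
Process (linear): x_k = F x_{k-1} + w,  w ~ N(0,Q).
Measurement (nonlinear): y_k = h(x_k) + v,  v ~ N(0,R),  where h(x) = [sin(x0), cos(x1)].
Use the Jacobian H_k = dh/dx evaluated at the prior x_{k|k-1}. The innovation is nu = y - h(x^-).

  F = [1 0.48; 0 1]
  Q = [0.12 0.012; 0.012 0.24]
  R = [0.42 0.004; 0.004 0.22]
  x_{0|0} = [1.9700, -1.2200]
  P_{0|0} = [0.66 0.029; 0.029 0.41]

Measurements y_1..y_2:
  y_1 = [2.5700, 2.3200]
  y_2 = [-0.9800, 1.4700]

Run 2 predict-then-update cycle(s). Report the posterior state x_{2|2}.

step 1: x^-=[1.3844, -1.2200]  P^-=[0.9023 0.2378; 0.2378 0.6500]  H_jac=[0.1853 0.0000; 0.0000 0.9391]  S=[0.4510 0.0454; 0.0454 0.7932]  K=[0.3444 0.2618; 0.0204 0.7684]  nu=[1.5873, 1.9764]  x^+=[2.4486, 0.3309]  P^+=[0.7862 0.0628; 0.0628 0.1801]
step 2: x^-=[2.6074, 0.3309]  P^-=[1.0080 0.1612; 0.1612 0.4201]  H_jac=[-0.8607 0.0000; 0.0000 -0.3249]  S=[1.1667 0.0491; 0.0491 0.2643]  K=[-0.7411 -0.0606; -0.0980 -0.4981]  nu=[-1.4891, 0.5243]  x^+=[3.6792, 0.2157]  P^+=[0.3619 0.0501; 0.0501 0.3385]

x_post = [3.6792, 0.2157]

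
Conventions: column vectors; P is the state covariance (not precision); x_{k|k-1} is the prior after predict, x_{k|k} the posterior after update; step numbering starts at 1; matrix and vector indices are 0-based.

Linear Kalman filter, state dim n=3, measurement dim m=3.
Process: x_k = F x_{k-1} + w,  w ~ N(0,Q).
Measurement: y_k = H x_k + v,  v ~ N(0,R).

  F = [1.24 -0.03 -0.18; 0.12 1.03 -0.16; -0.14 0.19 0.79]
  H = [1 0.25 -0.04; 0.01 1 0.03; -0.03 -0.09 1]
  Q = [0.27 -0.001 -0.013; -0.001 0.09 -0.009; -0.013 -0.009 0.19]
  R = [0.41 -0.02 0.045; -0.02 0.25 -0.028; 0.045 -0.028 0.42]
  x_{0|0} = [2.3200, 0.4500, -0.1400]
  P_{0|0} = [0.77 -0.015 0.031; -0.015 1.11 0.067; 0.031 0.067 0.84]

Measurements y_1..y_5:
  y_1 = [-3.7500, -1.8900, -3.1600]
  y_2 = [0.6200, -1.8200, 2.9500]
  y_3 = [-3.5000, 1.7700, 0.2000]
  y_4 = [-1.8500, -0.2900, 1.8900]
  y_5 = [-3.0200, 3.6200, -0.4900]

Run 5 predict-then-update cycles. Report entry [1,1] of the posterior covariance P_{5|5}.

step 1: x^-=[2.8885, 0.7643, -0.3499]  P^-=[1.4702 0.0654 -0.2488; 0.0654 1.2732 0.1471; -0.2488 0.1471 0.7835]  S=[2.0107 0.3655 -0.2773; 0.3655 1.5340 0.0228; -0.2773 0.0228 1.2039]  K=[0.7585 -0.1323 -0.0710; 0.0409 0.8232 0.0191; -0.0546 0.1132 0.6313]  nu=[-6.8436, -2.6727, -2.6547]  x^+=[-1.7606, -1.7667, -1.9548]  P^+=[0.3235 -0.0499 0.0132; -0.0499 0.2048 0.0038; 0.0132 0.0038 0.2602]
step 2: x^-=[-1.7782, -1.7182, -1.6335]  P^-=[0.7738 -0.0188 -0.1062; -0.0188 0.3046 0.0033; -0.1062 0.0033 0.3670]  S=[1.2024 0.0413 -0.1034; 0.0413 0.5547 -0.0417; -0.1034 -0.0417 0.7958]  K=[0.6389 -0.0795 -0.0816; 0.0290 0.5469 0.0029; -0.0625 0.0631 0.4600]  nu=[2.7624, -0.0350, 4.3755]  x^+=[-0.3679, -1.6447, 0.2044]  P^+=[0.2682 -0.0331 0.0017; -0.0331 0.1364 -0.0015; 0.0017 -0.0015 0.1885]
step 3: x^-=[-0.4436, -1.7709, -0.0995]  P^-=[0.6903 -0.0021 -0.0932; -0.0021 0.2357 -0.0076; -0.0932 -0.0076 0.3188]  S=[1.1220 0.0408 -0.0888; 0.0408 0.4855 -0.0482; -0.0888 -0.0482 0.7482]  K=[0.6135 -0.0557 -0.0828; 0.0331 0.4818 -0.0034; -0.0642 0.0499 0.4263]  nu=[-2.6176, 3.5483, 0.1268]  x^+=[-2.2577, -0.1482, 0.2996]  P^+=[0.2555 -0.0264 -0.0003; -0.0264 0.1203 -0.0034; -0.0003 -0.0034 0.1744]
step 4: x^-=[-2.8490, -0.4715, 0.5246]  P^-=[0.6707 0.0054 -0.0893; 0.0054 0.2203 -0.0113; -0.0893 -0.0113 0.3087]  S=[1.1050 0.0445 -0.0852; 0.0445 0.4701 -0.0510; -0.0852 -0.0510 0.7385]  K=[0.6070 -0.0464 -0.0820; 0.0359 0.4641 -0.0062; -0.0641 0.0453 0.4187]  nu=[1.1379, 0.1943, 1.2375]  x^+=[-2.2689, -0.3481, 0.9786]  P^+=[0.2521 -0.0240 -0.0004; -0.0240 0.1158 -0.0043; -0.0004 -0.0043 0.1713]
step 5: x^-=[-2.9791, -0.7874, 1.0246]  P^-=[0.6651 0.0082 -0.0877; 0.0082 0.2164 -0.0127; -0.0877 -0.0127 0.3061]  S=[1.1005 0.0464 -0.0839; 0.0464 0.4661 -0.0522; -0.0839 -0.0522 0.7361]  K=[0.6051 -0.0431 -0.0814; 0.0372 0.4591 -0.0072; -0.0638 0.0436 0.4168]  nu=[0.1969, 4.4065, -1.6748]  x^+=[-2.9138, 1.2552, 0.5061]  P^+=[0.2510 -0.0231 -0.0003; -0.0231 0.1146 -0.0046; -0.0003 -0.0046 0.1706]

P_post[1,1] = 0.1146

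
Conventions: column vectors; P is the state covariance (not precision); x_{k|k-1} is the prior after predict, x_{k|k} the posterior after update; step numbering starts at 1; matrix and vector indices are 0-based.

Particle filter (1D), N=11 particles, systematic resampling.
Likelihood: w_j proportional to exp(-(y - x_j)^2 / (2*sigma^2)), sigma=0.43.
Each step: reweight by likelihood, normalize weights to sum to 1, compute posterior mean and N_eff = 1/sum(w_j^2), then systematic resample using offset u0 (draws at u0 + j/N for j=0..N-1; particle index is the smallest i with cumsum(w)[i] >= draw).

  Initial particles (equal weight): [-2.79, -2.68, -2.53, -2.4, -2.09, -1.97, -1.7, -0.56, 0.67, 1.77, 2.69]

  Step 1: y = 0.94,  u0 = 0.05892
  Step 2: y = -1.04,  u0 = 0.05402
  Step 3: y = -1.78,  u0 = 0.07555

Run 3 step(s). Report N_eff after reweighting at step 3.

step 1: w=[0.0000, 0.0000, 0.0000, 0.0000, 0.0000, 0.0000, 0.0000, 0.0023, 0.8388, 0.1586, 0.0003]  mean=0.8421  Neff=1.3721  idx=[8, 8, 8, 8, 8, 8, 8, 8, 8, 9, 9]
step 2: w=[0.1111, 0.1111, 0.1111, 0.1111, 0.1111, 0.1111, 0.1111, 0.1111, 0.1111, 0.0000, 0.0000]  mean=0.6700  Neff=9.0000  idx=[0, 1, 2, 2, 3, 4, 5, 6, 7, 7, 8]
step 3: w=[0.0909, 0.0909, 0.0909, 0.0909, 0.0909, 0.0909, 0.0909, 0.0909, 0.0909, 0.0909, 0.0909]  mean=0.6700  Neff=11.0000  idx=[0, 1, 2, 3, 4, 5, 6, 7, 8, 9, 10]

N_eff = 11.0000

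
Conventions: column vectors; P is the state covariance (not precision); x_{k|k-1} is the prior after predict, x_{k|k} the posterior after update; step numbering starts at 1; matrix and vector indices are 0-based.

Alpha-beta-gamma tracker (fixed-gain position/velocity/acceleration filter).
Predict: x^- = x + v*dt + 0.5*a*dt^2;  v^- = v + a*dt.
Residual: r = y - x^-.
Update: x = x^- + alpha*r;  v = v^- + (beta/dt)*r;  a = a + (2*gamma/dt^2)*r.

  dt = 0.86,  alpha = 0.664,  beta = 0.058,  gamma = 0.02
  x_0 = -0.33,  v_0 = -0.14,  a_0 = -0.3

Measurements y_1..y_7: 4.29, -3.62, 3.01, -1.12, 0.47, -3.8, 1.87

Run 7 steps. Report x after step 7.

x_post = -0.0390

step 1: x_pred=-0.5613  r=4.8513  x^+=2.6599  v^+=-0.0708  a^+=-0.0376
step 2: x_pred=2.5851  r=-6.2051  x^+=-1.5351  v^+=-0.5217  a^+=-0.3732
step 3: x_pred=-2.1217  r=5.1317  x^+=1.2857  v^+=-0.4965  a^+=-0.0957
step 4: x_pred=0.8233  r=-1.9433  x^+=-0.4670  v^+=-0.7099  a^+=-0.2008
step 5: x_pred=-1.1518  r=1.6218  x^+=-0.0749  v^+=-0.7732  a^+=-0.1131
step 6: x_pred=-0.7817  r=-3.0183  x^+=-2.7858  v^+=-1.0740  a^+=-0.2763
step 7: x_pred=-3.8116  r=5.6816  x^+=-0.0390  v^+=-0.9284  a^+=0.0310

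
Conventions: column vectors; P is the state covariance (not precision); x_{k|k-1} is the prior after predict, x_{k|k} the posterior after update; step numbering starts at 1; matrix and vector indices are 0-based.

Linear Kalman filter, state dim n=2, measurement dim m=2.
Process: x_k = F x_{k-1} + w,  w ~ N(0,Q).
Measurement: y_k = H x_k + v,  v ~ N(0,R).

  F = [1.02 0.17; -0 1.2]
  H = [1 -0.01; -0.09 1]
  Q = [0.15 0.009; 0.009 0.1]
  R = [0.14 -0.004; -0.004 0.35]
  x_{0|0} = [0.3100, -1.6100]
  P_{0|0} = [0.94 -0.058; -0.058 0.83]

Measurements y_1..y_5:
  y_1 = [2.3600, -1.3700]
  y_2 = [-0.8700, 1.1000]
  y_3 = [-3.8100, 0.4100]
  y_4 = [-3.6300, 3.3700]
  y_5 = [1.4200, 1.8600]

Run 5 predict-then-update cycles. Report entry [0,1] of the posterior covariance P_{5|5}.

step 1: x^-=[0.0425, -1.9320]  P^-=[1.1318 0.1073; 0.1073 1.2952]  S=[1.2698 -0.0114; -0.0114 1.6350]  K=[0.8906 0.0095; 0.0814 0.7868]  nu=[2.2982, 0.5658]  x^+=[2.0946, -1.2998]  P^+=[0.1248 0.0110; 0.0110 0.2760]
step 2: x^-=[1.9155, -1.5597]  P^-=[0.2916 0.0788; 0.0788 0.4975]  S=[0.4301 0.0436; 0.0436 0.8357]  K=[0.6734 0.0277; 0.1127 0.5810]  nu=[-2.8011, 2.8321]  x^+=[0.1078, -0.2300]  P^+=[0.0943 0.0155; 0.0155 0.2043]
step 3: x^-=[0.0709, -0.2760]  P^-=[0.2594 0.0696; 0.0696 0.3942]  S=[0.3980 0.0384; 0.0384 0.7337]  K=[0.6471 0.0292; 0.1146 0.5227]  nu=[-3.8836, 0.6924]  x^+=[-2.4221, -0.3592]  P^+=[0.0906 0.0158; 0.0158 0.1839]
step 4: x^-=[-2.5316, -0.4311]  P^-=[0.2551 0.0658; 0.0658 0.3648]  S=[0.3938 0.0353; 0.0353 0.7050]  K=[0.6435 0.0286; 0.1128 0.5034]  nu=[-1.1027, 3.5732]  x^+=[-3.1390, 1.2433]  P^+=[0.0901 0.0156; 0.0156 0.1771]
step 5: x^-=[-2.9904, 1.4919]  P^-=[0.2543 0.0642; 0.0642 0.3551]  S=[0.3930 0.0338; 0.0338 0.6956]  K=[0.6429 0.0281; 0.1115 0.4967]  nu=[4.4253, 0.0990]  x^+=[-0.1425, 2.0346]  P^+=[0.0901 0.0154; 0.0154 0.1748]

P_post[0,1] = 0.0154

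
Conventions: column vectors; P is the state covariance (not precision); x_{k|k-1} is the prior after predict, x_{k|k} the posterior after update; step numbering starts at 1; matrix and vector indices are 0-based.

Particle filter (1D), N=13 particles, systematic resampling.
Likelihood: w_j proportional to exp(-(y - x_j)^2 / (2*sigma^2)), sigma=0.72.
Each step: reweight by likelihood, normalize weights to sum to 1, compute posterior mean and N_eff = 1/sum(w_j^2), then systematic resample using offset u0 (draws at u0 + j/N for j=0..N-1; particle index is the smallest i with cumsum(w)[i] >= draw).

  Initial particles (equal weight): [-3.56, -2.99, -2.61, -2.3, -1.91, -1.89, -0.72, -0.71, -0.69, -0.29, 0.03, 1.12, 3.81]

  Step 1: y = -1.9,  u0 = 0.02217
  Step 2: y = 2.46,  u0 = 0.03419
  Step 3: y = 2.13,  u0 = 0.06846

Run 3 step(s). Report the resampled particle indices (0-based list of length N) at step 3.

resampled_idx = [0, 2, 3, 4, 5, 6, 7, 8, 9, 10, 11, 11, 12]

step 1: w=[0.0148, 0.0672, 0.1300, 0.1812, 0.2114, 0.2114, 0.0552, 0.0540, 0.0515, 0.0174, 0.0058, 0.0000, 0.0000]  mean=-1.9317  Neff=6.5433  idx=[1, 2, 2, 3, 3, 4, 4, 4, 5, 5, 5, 6, 8]
step 2: w=[0.0000, 0.0000, 0.0000, 0.0000, 0.0000, 0.0001, 0.0001, 0.0001, 0.0001, 0.0001, 0.0001, 0.4541, 0.5454]  mean=-0.7043  Neff=1.9855  idx=[11, 11, 11, 11, 11, 11, 12, 12, 12, 12, 12, 12, 12]
step 3: w=[0.0702, 0.0702, 0.0702, 0.0702, 0.0702, 0.0702, 0.0827, 0.0827, 0.0827, 0.0827, 0.0827, 0.0827, 0.0827]  mean=-0.7026  Neff=12.9151  idx=[0, 2, 3, 4, 5, 6, 7, 8, 9, 10, 11, 11, 12]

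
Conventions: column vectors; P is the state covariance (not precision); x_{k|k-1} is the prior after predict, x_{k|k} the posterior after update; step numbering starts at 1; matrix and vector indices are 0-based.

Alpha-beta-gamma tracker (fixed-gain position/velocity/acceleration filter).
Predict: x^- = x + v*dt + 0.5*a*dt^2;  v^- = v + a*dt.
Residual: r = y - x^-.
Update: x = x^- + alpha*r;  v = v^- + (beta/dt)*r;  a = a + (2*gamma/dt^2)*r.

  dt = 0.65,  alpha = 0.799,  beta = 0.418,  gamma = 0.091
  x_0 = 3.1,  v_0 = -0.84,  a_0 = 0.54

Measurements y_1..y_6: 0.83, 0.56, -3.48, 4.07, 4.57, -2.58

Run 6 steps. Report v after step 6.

step 1: x_pred=2.6681  r=-1.8381  x^+=1.1995  v^+=-1.6710  a^+=-0.2518
step 2: x_pred=0.0601  r=0.4999  x^+=0.4595  v^+=-1.5132  a^+=-0.0364
step 3: x_pred=-0.5318  r=-2.9482  x^+=-2.8874  v^+=-3.4328  a^+=-1.3065
step 4: x_pred=-5.3947  r=9.4647  x^+=2.1676  v^+=1.8045  a^+=2.7707
step 5: x_pred=3.9258  r=0.6442  x^+=4.4405  v^+=4.0197  a^+=3.0482
step 6: x_pred=7.6973  r=-10.2773  x^+=-0.5143  v^+=-0.6081  a^+=-1.3790

v_post = -0.6081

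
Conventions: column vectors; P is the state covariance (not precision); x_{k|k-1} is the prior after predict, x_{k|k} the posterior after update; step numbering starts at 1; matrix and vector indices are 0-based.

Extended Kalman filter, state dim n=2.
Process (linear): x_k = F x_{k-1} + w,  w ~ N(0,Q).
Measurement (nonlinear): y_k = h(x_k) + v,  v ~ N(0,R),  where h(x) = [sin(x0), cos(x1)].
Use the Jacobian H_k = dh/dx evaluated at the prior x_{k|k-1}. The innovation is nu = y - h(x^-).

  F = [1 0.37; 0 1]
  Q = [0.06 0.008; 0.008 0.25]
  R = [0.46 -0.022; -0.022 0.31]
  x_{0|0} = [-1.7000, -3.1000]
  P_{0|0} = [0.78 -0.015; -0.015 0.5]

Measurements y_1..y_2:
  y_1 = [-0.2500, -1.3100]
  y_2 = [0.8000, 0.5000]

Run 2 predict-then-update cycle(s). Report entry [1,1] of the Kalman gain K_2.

step 1: x^-=[-2.8470, -3.1000]  P^-=[0.8973 0.1780; 0.1780 0.7500]  H_jac=[-0.9569 0.0000; 0.0000 0.0416]  S=[1.2817 -0.0291; -0.0291 0.3113]  K=[-0.6708 -0.0389; -0.1309 0.0880]  nu=[0.0404, -0.3109]  x^+=[-2.8620, -3.1326]  P^+=[0.3216 0.0649; 0.0649 0.7250]
step 2: x^-=[-4.0210, -3.1326]  P^-=[0.5289 0.3412; 0.3412 0.9750]  H_jac=[-0.6376 0.0000; 0.0000 0.0090]  S=[0.6750 -0.0240; -0.0240 0.3101]  K=[-0.5006 -0.0288; -0.3221 0.0033]  nu=[0.0296, 1.5000]  x^+=[-4.0791, -3.1372]  P^+=[0.3602 0.2325; 0.2325 0.9049]

K[1,1] = 0.0033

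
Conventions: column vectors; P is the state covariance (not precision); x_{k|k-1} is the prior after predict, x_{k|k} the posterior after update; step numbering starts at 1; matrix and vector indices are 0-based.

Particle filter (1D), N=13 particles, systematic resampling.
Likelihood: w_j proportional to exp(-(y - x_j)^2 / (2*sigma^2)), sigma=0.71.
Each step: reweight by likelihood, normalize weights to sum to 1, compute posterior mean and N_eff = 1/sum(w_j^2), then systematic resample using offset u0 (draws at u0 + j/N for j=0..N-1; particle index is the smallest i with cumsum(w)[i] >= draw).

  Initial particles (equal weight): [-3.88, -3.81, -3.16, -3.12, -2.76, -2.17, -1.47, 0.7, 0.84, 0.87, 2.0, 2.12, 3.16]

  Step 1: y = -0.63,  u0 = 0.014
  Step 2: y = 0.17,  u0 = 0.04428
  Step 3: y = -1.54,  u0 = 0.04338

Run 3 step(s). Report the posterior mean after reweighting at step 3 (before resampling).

post_mean = -1.3453

step 1: w=[0.0000, 0.0000, 0.0017, 0.0021, 0.0110, 0.0946, 0.4937, 0.1719, 0.1166, 0.1067, 0.0010, 0.0005, 0.0000]  mean=-0.6594  Neff=3.2541  idx=[4, 5, 6, 6, 6, 6, 6, 6, 7, 7, 8, 8, 9]
step 2: w=[0.0001, 0.0011, 0.0181, 0.0181, 0.0181, 0.0181, 0.0181, 0.0181, 0.1975, 0.1975, 0.1672, 0.1672, 0.1605]  mean=0.5348  Neff=6.1832  idx=[4, 8, 8, 8, 9, 9, 10, 10, 10, 11, 11, 12, 12]
step 3: w=[0.9441, 0.0065, 0.0065, 0.0065, 0.0065, 0.0065, 0.0034, 0.0034, 0.0034, 0.0034, 0.0034, 0.0030, 0.0030]  mean=-1.3453  Neff=1.1216  idx=[0, 0, 0, 0, 0, 0, 0, 0, 0, 0, 0, 0, 4]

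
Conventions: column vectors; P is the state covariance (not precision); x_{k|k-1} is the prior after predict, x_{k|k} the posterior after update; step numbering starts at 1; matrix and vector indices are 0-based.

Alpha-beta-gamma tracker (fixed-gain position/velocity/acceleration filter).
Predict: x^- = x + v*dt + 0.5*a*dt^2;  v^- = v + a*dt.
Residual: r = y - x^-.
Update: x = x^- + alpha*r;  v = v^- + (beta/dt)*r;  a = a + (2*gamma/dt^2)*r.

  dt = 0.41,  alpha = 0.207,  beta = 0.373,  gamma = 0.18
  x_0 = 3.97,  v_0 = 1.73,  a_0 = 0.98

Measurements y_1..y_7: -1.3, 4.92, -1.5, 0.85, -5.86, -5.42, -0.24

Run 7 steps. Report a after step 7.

a_post = 19.4314

step 1: x_pred=4.7617  r=-6.0617  x^+=3.5069  v^+=-3.3828  a^+=-12.0016
step 2: x_pred=1.1112  r=3.8088  x^+=1.8996  v^+=-4.8384  a^+=-3.8447
step 3: x_pred=-0.4073  r=-1.0927  x^+=-0.6335  v^+=-7.4089  a^+=-6.1849
step 4: x_pred=-4.1909  r=5.0409  x^+=-3.1475  v^+=-5.3586  a^+=4.6107
step 5: x_pred=-4.9570  r=-0.9030  x^+=-5.1439  v^+=-4.2898  a^+=2.6768
step 6: x_pred=-6.6777  r=1.2577  x^+=-6.4174  v^+=-2.0481  a^+=5.3703
step 7: x_pred=-6.8057  r=6.5657  x^+=-5.4466  v^+=6.1270  a^+=19.4314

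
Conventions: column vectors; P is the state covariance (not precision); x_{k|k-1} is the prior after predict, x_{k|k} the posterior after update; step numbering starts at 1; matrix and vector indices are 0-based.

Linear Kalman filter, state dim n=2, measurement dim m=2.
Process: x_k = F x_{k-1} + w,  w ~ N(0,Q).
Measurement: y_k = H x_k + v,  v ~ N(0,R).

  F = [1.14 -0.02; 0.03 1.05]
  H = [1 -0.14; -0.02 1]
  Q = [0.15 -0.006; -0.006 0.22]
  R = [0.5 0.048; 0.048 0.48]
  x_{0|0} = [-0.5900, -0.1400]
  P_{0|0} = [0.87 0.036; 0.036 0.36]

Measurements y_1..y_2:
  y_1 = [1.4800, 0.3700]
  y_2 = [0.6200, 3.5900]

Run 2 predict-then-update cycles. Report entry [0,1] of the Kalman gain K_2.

K[0,1] = 0.0397

step 1: x^-=[-0.6698, -0.1647]  P^-=[1.2792 0.0593; 0.0593 0.6200]  S=[1.7747 -0.0049; -0.0049 1.0981]  K=[0.7162 0.0339; -0.0139 0.5634]  nu=[2.1267, 0.5213]  x^+=[0.8710, 0.0994]  P^+=[0.3678 0.0580; 0.0580 0.2709]
step 2: x^-=[0.9910, 0.1305]  P^-=[0.6255 0.0703; 0.0703 0.5227]  S=[1.1161 0.0328; 0.0328 1.0001]  K=[0.5505 0.0397; -0.0179 0.5218]  nu=[-0.3527, 3.4794]  x^+=[0.9350, 1.9523]  P^+=[0.2843 0.0512; 0.0512 0.2506]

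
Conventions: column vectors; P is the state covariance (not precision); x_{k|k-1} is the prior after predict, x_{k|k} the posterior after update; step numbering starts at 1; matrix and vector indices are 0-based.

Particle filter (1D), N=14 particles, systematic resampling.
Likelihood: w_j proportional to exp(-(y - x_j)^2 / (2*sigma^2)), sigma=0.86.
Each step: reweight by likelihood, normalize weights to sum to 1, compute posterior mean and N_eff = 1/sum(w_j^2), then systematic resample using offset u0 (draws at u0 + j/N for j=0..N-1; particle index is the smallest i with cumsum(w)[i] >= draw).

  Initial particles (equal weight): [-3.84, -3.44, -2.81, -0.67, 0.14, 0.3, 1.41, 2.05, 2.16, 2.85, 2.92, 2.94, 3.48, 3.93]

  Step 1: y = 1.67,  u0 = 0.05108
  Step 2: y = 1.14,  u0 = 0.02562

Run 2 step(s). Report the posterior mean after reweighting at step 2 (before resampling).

post_mean = 1.7211

step 1: w=[0.0000, 0.0000, 0.0000, 0.0056, 0.0463, 0.0633, 0.2152, 0.2043, 0.1915, 0.0879, 0.0783, 0.0757, 0.0246, 0.0071]  mean=1.9734  Neff=6.6133  idx=[4, 6, 6, 6, 7, 7, 7, 8, 8, 8, 9, 10, 11, 12]
step 2: w=[0.0731, 0.1369, 0.1369, 0.1369, 0.0821, 0.0821, 0.0821, 0.0712, 0.0712, 0.0712, 0.0199, 0.0169, 0.0161, 0.0035]  mean=1.7211  Neff=10.2126  idx=[0, 1, 1, 2, 2, 3, 3, 4, 5, 6, 7, 8, 9, 10]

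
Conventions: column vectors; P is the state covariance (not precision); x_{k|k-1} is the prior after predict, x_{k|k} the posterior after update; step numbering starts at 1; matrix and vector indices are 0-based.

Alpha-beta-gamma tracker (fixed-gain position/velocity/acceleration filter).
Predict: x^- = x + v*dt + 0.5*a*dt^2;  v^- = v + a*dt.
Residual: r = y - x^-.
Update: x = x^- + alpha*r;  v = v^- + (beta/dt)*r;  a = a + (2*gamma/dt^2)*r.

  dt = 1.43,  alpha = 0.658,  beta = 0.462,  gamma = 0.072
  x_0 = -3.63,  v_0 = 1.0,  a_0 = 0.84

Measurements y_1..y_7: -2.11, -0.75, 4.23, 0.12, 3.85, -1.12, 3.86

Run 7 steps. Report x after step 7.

x_post = 2.0114

step 1: x_pred=-1.3411  r=-0.7689  x^+=-1.8471  v^+=1.9528  a^+=0.7859
step 2: x_pred=1.7490  r=-2.4990  x^+=0.1046  v^+=2.2692  a^+=0.6099
step 3: x_pred=3.9732  r=0.2568  x^+=4.1422  v^+=3.2243  a^+=0.6280
step 4: x_pred=9.3950  r=-9.2750  x^+=3.2921  v^+=1.1258  a^+=-0.0252
step 5: x_pred=4.8762  r=-1.0262  x^+=4.2009  v^+=0.7582  a^+=-0.0974
step 6: x_pred=5.1856  r=-6.3056  x^+=1.0365  v^+=-1.4183  a^+=-0.5415
step 7: x_pred=-1.5453  r=5.4053  x^+=2.0114  v^+=-0.4463  a^+=-0.1608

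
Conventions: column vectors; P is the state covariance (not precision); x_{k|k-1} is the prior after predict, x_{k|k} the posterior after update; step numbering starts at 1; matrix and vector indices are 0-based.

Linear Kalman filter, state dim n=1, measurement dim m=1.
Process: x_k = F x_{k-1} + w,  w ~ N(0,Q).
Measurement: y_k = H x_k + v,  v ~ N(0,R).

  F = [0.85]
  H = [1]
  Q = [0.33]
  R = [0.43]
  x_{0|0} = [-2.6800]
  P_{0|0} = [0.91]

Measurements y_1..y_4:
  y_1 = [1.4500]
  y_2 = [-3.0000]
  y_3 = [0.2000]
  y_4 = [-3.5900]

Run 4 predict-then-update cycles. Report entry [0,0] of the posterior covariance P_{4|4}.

P_post[0,0] = 0.2307

step 1: x^-=[-2.2780]  P^-=[0.9875]  S=[1.4175]  K=[0.6966]  nu=[3.7280]  x^+=[0.3191]  P^+=[0.2996]
step 2: x^-=[0.2712]  P^-=[0.5464]  S=[0.9764]  K=[0.5596]  nu=[-3.2712]  x^+=[-1.5594]  P^+=[0.2406]
step 3: x^-=[-1.3255]  P^-=[0.5039]  S=[0.9339]  K=[0.5395]  nu=[1.5255]  x^+=[-0.5024]  P^+=[0.2320]
step 4: x^-=[-0.4271]  P^-=[0.4976]  S=[0.9276]  K=[0.5364]  nu=[-3.1629]  x^+=[-2.1238]  P^+=[0.2307]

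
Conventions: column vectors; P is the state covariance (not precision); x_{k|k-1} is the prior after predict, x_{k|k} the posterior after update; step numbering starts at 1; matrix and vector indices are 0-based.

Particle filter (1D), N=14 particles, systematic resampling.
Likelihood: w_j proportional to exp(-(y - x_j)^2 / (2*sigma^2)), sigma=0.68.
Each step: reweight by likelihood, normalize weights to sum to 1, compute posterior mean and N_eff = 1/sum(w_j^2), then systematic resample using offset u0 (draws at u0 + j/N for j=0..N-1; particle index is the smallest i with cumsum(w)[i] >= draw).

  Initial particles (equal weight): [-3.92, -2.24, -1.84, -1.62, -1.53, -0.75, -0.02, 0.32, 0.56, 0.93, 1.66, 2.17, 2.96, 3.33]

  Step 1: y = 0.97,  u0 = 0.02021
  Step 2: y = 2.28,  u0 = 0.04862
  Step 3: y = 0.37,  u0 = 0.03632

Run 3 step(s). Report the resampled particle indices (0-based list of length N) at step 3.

step 1: w=[0.0000, 0.0000, 0.0001, 0.0002, 0.0003, 0.0111, 0.0942, 0.1721, 0.2266, 0.2713, 0.1624, 0.0573, 0.0038, 0.0007]  mean=0.8304  Neff=5.1743  idx=[6, 6, 7, 7, 8, 8, 8, 9, 9, 9, 9, 10, 10, 11]
step 2: w=[0.0011, 0.0011, 0.0052, 0.0052, 0.0135, 0.0135, 0.0135, 0.0461, 0.0461, 0.0461, 0.0461, 0.2182, 0.2182, 0.3263]  mean=1.6298  Neff=4.7442  idx=[6, 8, 10, 11, 11, 11, 12, 12, 12, 13, 13, 13, 13, 13]
step 3: w=[0.2725, 0.2019, 0.2019, 0.0469, 0.0469, 0.0469, 0.0469, 0.0469, 0.0469, 0.0085, 0.0085, 0.0085, 0.0085, 0.0085]  mean=1.0873  Neff=5.9074  idx=[0, 0, 0, 0, 1, 1, 1, 2, 2, 3, 4, 6, 7, 9]

resampled_idx = [0, 0, 0, 0, 1, 1, 1, 2, 2, 3, 4, 6, 7, 9]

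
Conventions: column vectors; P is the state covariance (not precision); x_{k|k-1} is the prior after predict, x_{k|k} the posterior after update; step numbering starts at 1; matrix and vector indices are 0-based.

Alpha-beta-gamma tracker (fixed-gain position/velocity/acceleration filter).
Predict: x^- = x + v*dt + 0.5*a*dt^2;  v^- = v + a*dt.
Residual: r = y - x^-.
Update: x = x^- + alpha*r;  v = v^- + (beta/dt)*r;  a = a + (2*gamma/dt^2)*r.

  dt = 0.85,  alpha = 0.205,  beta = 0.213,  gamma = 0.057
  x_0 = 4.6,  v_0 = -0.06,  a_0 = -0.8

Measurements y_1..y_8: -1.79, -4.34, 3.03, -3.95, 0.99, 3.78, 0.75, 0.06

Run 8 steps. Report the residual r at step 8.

step 1: x_pred=4.2600  r=-6.0500  x^+=3.0198  v^+=-2.2561  a^+=-1.7546
step 2: x_pred=0.4682  r=-4.8082  x^+=-0.5174  v^+=-4.9524  a^+=-2.5133
step 3: x_pred=-5.6349  r=8.6649  x^+=-3.8586  v^+=-4.9173  a^+=-1.1461
step 4: x_pred=-8.4523  r=4.5023  x^+=-7.5293  v^+=-4.7633  a^+=-0.4357
step 5: x_pred=-11.7355  r=12.7255  x^+=-9.1268  v^+=-1.9447  a^+=1.5722
step 6: x_pred=-10.2118  r=13.9918  x^+=-7.3435  v^+=2.8978  a^+=3.7799
step 7: x_pred=-3.5149  r=4.2649  x^+=-2.6406  v^+=7.1795  a^+=4.4529
step 8: x_pred=5.0706  r=-5.0106  x^+=4.0434  v^+=9.7088  a^+=3.6623

resid = -5.0106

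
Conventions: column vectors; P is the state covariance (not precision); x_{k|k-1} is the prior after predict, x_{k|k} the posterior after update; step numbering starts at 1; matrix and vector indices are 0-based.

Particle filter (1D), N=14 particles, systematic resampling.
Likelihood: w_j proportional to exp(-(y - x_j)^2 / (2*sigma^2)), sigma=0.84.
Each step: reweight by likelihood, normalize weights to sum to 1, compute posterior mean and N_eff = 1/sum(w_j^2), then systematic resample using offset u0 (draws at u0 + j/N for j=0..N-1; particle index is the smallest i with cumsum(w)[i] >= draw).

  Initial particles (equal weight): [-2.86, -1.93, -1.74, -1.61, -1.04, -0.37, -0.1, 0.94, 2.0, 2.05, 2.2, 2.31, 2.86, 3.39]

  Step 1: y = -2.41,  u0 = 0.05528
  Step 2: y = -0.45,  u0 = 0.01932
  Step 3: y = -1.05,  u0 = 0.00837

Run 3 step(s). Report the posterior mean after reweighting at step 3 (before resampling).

step 1: w=[0.2534, 0.2485, 0.2128, 0.1859, 0.0774, 0.0153, 0.0067, 0.0001, 0.0000, 0.0000, 0.0000, 0.0000, 0.0000, 0.0000]  mean=-1.9605  Neff=4.7160  idx=[0, 0, 0, 1, 1, 1, 1, 2, 2, 2, 3, 3, 4, 5]
step 2: w=[0.0037, 0.0037, 0.0037, 0.0485, 0.0485, 0.0485, 0.0485, 0.0704, 0.0704, 0.0704, 0.0883, 0.0883, 0.1790, 0.2280]  mean=-1.3289  Neff=8.0696  idx=[3, 4, 6, 7, 8, 9, 10, 11, 11, 12, 12, 13, 13, 13]
step 3: w=[0.0553, 0.0553, 0.0553, 0.0684, 0.0684, 0.0684, 0.0767, 0.0767, 0.0767, 0.0958, 0.0958, 0.0690, 0.0690, 0.0690]  mean=-1.3238  Neff=13.6015  idx=[0, 1, 2, 3, 4, 5, 6, 7, 8, 9, 10, 11, 12, 13]

post_mean = -1.3238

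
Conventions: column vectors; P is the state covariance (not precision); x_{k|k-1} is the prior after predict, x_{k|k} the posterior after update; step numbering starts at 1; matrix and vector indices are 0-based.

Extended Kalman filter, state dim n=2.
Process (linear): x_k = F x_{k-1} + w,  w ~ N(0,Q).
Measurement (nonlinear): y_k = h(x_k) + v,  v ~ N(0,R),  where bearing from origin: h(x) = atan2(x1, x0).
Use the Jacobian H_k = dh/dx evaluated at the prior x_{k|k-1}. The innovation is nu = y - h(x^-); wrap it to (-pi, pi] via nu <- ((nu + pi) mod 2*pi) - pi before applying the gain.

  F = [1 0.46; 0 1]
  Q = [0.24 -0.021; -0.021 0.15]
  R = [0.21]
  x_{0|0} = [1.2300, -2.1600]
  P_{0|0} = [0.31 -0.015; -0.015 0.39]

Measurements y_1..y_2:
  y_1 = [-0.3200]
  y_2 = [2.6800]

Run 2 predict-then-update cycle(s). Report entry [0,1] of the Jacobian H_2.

step 1: x^-=[0.2364, -2.1600]  P^-=[0.6187 0.1434; 0.1434 0.5400]  H_jac=[0.4575 0.0501]  S=[0.3474]  K=[0.8354; 0.2667]  nu=[1.1418]  x^+=[1.1903, -1.8555]  P^+=[0.3763 0.0660; 0.0660 0.5153]
step 2: x^-=[0.3367, -1.8555]  P^-=[0.7860 0.2820; 0.2820 0.6653]  H_jac=[0.5217 0.0947]  S=[0.4578]  K=[0.9541; 0.4590]  nu=[-2.2119]  x^+=[-1.7738, -2.8709]  P^+=[0.3692 0.0815; 0.0815 0.5688]

H_jac[0,1] = 0.0947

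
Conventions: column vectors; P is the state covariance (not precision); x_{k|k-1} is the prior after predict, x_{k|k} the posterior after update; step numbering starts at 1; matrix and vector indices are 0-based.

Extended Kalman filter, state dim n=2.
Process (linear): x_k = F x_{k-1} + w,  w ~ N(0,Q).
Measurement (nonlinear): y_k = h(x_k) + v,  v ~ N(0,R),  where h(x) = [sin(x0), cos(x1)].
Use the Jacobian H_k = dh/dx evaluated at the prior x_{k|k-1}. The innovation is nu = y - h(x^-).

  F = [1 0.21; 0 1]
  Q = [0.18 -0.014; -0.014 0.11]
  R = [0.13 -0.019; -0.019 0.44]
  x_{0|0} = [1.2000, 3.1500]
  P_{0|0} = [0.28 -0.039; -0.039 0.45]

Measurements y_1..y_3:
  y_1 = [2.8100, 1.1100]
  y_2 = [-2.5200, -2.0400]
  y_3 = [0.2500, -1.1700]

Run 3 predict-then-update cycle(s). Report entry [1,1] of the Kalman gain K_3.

K[1,1] = -0.6358

step 1: x^-=[1.8615, 3.1500]  P^-=[0.4635 0.0415; 0.0415 0.5600]  H_jac=[-0.2866 0.0000; 0.0000 0.0084]  S=[0.1681 -0.0191; -0.0191 0.4400]  K=[-0.7942 -0.0337; -0.0699 0.0077]  nu=[1.8520, 2.1100]  x^+=[0.3196, 3.0367]  P^+=[0.3580 0.0322; 0.0322 0.5591]
step 2: x^-=[0.9573, 3.0367]  P^-=[0.5762 0.1356; 0.1356 0.6691]  H_jac=[0.5757 0.0000; 0.0000 -0.1047]  S=[0.3210 -0.0272; -0.0272 0.4473]  K=[1.0361 0.0312; 0.2312 -0.1425]  nu=[-3.3377, -1.0455]  x^+=[-2.5334, 2.4140]  P^+=[0.2329 0.0569; 0.0569 0.6411]
step 3: x^-=[-2.0265, 2.4140]  P^-=[0.4651 0.1775; 0.1775 0.7511]  H_jac=[-0.4401 0.0000; 0.0000 -0.6650]  S=[0.2201 0.0330; 0.0330 0.7722]  K=[-0.9130 -0.1139; -0.2598 -0.6358]  nu=[1.1480, -0.4232]  x^+=[-3.0264, 2.3849]  P^+=[0.2648 0.0493; 0.0493 0.4132]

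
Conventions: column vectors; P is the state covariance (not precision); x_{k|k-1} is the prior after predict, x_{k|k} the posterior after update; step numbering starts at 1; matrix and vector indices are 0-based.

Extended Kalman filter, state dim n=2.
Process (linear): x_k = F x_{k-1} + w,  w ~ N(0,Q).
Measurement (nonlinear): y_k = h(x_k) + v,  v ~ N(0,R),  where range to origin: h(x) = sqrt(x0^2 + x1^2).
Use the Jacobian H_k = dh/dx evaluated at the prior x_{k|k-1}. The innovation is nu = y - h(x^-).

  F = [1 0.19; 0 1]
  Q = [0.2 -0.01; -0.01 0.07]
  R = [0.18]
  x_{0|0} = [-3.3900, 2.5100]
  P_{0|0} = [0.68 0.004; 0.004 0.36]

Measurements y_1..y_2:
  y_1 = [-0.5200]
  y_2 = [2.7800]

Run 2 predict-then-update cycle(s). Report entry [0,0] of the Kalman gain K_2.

step 1: x^-=[-2.9131, 2.5100]  P^-=[0.8945 0.0624; 0.0624 0.4300]  H_jac=[-0.7576 0.6527]  S=[0.8149]  K=[-0.7816; 0.2864]  nu=[-4.3653]  x^+=[0.4989, 1.2596]  P^+=[0.3967 0.2448; 0.2448 0.3631]
step 2: x^-=[0.7383, 1.2596]  P^-=[0.7028 0.3038; 0.3038 0.4331]  H_jac=[0.5056 0.8627]  S=[0.9472]  K=[0.6519; 0.5567]  nu=[1.3200]  x^+=[1.5988, 1.9945]  P^+=[0.3002 -0.0399; -0.0399 0.1396]

K[0,0] = 0.6519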